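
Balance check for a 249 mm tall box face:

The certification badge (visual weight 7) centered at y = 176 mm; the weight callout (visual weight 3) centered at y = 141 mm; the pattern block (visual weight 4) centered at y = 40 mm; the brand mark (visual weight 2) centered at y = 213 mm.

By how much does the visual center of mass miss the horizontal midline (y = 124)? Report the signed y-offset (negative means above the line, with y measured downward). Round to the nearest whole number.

≈ 16 mm

Weights sum to 7 + 3 + 4 + 2 = 16.
Σw·y = 7·176 + 3·141 + 4·40 + 2·213 = 2241, so ȳ = 2241/16 ≈ 140.06.
Difference: 140.06 − 124 ≈ 16.06.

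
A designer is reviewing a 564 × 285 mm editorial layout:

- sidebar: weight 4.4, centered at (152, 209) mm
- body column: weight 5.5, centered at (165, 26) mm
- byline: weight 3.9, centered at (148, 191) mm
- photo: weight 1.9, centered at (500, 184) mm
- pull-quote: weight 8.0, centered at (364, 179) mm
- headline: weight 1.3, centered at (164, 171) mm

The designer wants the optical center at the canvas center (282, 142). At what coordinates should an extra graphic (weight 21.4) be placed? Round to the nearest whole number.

(320, 130)

After adding the extra graphic, total weight = 4.4 + 5.5 + 3.9 + 1.9 + 8.0 + 1.3 + 21.4 = 46.4.
x: need Σw·x = 46.4·282 = 13084.8. Existing = 4.4·152 + 5.5·165 + 3.9·148 + 1.9·500 + 8.0·364 + 1.3·164 = 6228.7. Remainder 6856.1 / 21.4 ≈ 320.38.
y: need Σw·y = 46.4·142 = 6588.8. Existing = 4.4·209 + 5.5·26 + 3.9·191 + 1.9·184 + 8.0·179 + 1.3·171 = 3811.4. Remainder 2777.4 / 21.4 ≈ 129.79.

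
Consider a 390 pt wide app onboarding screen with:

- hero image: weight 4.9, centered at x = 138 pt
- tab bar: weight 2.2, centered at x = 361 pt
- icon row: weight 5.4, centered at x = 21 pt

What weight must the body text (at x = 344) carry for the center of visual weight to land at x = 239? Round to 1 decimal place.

Fixed elements: Σw = 4.9 + 2.2 + 5.4 = 12.5, Σw·x = 4.9·138 + 2.2·361 + 5.4·21 = 1583.8.
Balance at x = 239 requires (1583.8 + w·344) / (12.5 + w) = 239.
Rearranging, w·(344 − 239) = 239·12.5 − 1583.8 = 1403.7, so w ≈ 1403.7/105 = 13.37.

w ≈ 13.4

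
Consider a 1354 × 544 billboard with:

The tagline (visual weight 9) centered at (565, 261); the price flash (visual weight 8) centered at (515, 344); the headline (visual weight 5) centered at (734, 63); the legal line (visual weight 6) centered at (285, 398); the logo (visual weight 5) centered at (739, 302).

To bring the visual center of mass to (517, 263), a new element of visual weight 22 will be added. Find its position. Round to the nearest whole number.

New total weight: (9 + 8 + 5 + 6 + 5) + 22 = 55.
x: need Σw·x = 55·517 = 28435. Existing = 9·565 + 8·515 + 5·734 + 6·285 + 5·739 = 18280. Remainder 10155 / 22 ≈ 461.59.
y: need Σw·y = 55·263 = 14465. Existing = 9·261 + 8·344 + 5·63 + 6·398 + 5·302 = 9314. Remainder 5151 / 22 ≈ 234.14.

(462, 234)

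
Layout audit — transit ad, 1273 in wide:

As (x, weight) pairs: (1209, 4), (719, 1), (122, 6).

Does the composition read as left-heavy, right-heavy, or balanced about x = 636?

left-heavy

Σw = 4 + 1 + 6 = 11.
x: (4·1209 + 1·719 + 6·122) / 11 = 6287 / 11 ≈ 571.55
571.5 vs midline 636 → left-heavy.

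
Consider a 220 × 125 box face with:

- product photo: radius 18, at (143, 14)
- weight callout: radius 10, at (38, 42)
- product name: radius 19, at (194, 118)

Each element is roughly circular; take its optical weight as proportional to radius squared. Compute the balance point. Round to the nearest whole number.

Weights ∝ r²: product photo 18² = 324, weight callout 10² = 100, product name 19² = 361; Σw = 785.
x-moment: 324·143 + 100·38 + 361·194 = 120166; centroid 120166/785 ≈ 153.08.
y-moment: 324·14 + 100·42 + 361·118 = 51334; centroid 51334/785 ≈ 65.39.

(153, 65)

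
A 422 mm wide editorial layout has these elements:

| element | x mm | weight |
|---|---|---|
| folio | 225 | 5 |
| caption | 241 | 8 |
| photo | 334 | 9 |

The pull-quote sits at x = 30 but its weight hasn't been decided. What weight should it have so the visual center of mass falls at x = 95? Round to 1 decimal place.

Fixed elements: Σw = 5 + 8 + 9 = 22, Σw·x = 5·225 + 8·241 + 9·334 = 6059.
For the centroid to hit 95: (6059 + w·30) / (22 + w) = 95.
Solving: w = (95·22 − 6059) / (30 − 95) = -3969 / -65 ≈ 61.06.

w ≈ 61.1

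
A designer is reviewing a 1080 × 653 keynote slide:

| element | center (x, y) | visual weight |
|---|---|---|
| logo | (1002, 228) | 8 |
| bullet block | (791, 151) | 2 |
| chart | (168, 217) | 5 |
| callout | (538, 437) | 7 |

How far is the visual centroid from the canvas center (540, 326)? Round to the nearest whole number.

Total weight = 8 + 2 + 5 + 7 = 22.
x-moment: 8·1002 + 2·791 + 5·168 + 7·538 = 14204; centroid 14204/22 ≈ 645.64.
y-moment: 8·228 + 2·151 + 5·217 + 7·437 = 6270; centroid 6270/22 ≈ 285.00.
From (540, 326): dx = 105.64, dy = -41.00, so the distance is √(dx²+dy²) ≈ 113.31.

≈ 113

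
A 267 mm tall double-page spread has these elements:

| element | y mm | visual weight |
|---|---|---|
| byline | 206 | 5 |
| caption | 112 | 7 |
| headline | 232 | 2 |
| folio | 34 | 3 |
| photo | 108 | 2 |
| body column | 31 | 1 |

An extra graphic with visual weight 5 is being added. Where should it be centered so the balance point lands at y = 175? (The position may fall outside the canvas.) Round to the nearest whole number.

New total weight: (5 + 7 + 2 + 3 + 2 + 1) + 5 = 25.
y: target moment 25×175 = 4375; current 5·206 + 7·112 + 2·232 + 3·34 + 2·108 + 1·31 = 2627; the extra graphic supplies 1748, so y = 1748/5 ≈ 349.60.

y ≈ 350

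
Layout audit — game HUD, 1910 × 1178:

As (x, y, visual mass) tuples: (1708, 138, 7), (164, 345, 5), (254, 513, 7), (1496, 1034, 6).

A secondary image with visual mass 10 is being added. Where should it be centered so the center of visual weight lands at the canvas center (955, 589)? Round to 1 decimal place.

(989.5, 812.9)

With the secondary image, Σw becomes 7 + 5 + 7 + 6 + 10 = 35.
Along x: (23530 + 10·x) / 35 = 955 (existing moment 7·1708 + 5·164 + 7·254 + 6·1496 = 23530) ⇒ x = (33425 − 23530) / 10 ≈ 989.50.
Along y: (12486 + 10·y) / 35 = 589 (existing moment 7·138 + 5·345 + 7·513 + 6·1034 = 12486) ⇒ y = (20615 − 12486) / 10 ≈ 812.90.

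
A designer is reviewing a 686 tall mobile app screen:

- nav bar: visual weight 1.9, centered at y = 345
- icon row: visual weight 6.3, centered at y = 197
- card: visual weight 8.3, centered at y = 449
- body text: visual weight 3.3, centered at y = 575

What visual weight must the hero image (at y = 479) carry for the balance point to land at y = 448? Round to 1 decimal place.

Fixed elements: Σw = 1.9 + 6.3 + 8.3 + 3.3 = 19.8, Σw·y = 1.9·345 + 6.3·197 + 8.3·449 + 3.3·575 = 7520.8.
Set Σw·y/Σw = 448: (7520.8 + 479w) = 448·(19.8 + w).
Solving: w = (448·19.8 − 7520.8) / (479 − 448) = 1349.6 / 31 ≈ 43.54.

w ≈ 43.5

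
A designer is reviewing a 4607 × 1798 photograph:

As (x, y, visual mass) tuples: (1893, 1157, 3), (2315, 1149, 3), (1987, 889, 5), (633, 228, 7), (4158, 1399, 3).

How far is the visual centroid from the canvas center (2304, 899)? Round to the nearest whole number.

≈ 433

Total weight = 3 + 3 + 5 + 7 + 3 = 21.
x-moment: 3·1893 + 3·2315 + 5·1987 + 7·633 + 3·4158 = 39464; centroid 39464/21 ≈ 1879.24.
y-moment: 3·1157 + 3·1149 + 5·889 + 7·228 + 3·1399 = 17156; centroid 17156/21 ≈ 816.95.
From (2304, 899): dx = -424.76, dy = -82.05, so the distance is √(dx²+dy²) ≈ 432.61.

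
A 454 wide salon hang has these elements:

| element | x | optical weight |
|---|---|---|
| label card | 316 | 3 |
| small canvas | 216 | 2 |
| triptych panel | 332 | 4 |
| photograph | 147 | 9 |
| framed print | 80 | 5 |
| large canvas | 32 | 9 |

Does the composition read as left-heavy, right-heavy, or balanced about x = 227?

Σw = 3 + 2 + 4 + 9 + 5 + 9 = 32.
Σw·x = 4719; x̄ = 4719/32 ≈ 147.47.
147.5 lies left of the midline 227, so the layout is left-heavy.

left-heavy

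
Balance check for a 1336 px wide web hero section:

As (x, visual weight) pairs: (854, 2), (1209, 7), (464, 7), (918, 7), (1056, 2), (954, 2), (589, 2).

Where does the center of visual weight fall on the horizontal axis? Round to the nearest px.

x ≈ 864

Σw = 2 + 7 + 7 + 7 + 2 + 2 + 2 = 29.
x: (2·854 + 7·1209 + 7·464 + 7·918 + 2·1056 + 2·954 + 2·589) / 29 = 25043 / 29 ≈ 863.55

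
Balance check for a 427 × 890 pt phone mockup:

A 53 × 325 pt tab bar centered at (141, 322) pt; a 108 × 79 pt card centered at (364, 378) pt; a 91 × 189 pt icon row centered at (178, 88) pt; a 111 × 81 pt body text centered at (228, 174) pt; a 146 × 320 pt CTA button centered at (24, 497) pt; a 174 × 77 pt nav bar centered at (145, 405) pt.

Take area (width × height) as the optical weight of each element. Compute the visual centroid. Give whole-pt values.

Taking area as weight: tab bar 53·325 = 17225, card 108·79 = 8532, icon row 91·189 = 17199, body text 111·81 = 8991, CTA button 146·320 = 46720, nav bar 174·77 = 13398. Sum 112065.
x: (17225·141 + 8532·364 + 17199·178 + 8991·228 + 46720·24 + 13398·145) / 112065 = 13709733 / 112065 ≈ 122.34
y: (17225·322 + 8532·378 + 17199·88 + 8991·174 + 46720·497 + 13398·405) / 112065 = 40495522 / 112065 ≈ 361.36

(122, 361)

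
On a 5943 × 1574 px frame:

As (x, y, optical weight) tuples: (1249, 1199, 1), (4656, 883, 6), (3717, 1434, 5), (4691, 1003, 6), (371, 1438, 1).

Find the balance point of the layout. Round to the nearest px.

Σw = 1 + 6 + 5 + 6 + 1 = 19.
x-moment: 1·1249 + 6·4656 + 5·3717 + 6·4691 + 1·371 = 76287; centroid 76287/19 ≈ 4015.11.
y-moment: 1·1199 + 6·883 + 5·1434 + 6·1003 + 1·1438 = 21123; centroid 21123/19 ≈ 1111.74.

(4015, 1112)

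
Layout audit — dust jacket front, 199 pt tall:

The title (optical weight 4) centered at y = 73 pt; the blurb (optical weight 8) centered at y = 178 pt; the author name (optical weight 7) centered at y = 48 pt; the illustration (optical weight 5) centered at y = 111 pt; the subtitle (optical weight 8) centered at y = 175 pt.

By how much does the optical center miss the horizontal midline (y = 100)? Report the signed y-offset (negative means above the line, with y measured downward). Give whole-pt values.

≈ 25 pt

Weights sum to 4 + 8 + 7 + 5 + 8 = 32.
y-moment: 4·73 + 8·178 + 7·48 + 5·111 + 8·175 = 4007; centroid 4007/32 ≈ 125.22.
Against y = 100, that's 125.22 − 100 = 25.22.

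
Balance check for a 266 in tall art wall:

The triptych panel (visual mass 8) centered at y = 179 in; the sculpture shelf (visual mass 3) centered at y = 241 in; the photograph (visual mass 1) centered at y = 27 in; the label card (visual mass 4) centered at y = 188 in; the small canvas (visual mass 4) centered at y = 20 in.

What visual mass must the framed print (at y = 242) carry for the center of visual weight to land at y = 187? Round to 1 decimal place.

Fixed elements: Σw = 8 + 3 + 1 + 4 + 4 = 20, Σw·y = 8·179 + 3·241 + 1·27 + 4·188 + 4·20 = 3014.
Balance at y = 187 requires (3014 + w·242) / (20 + w) = 187.
Rearranging, w·(242 − 187) = 187·20 − 3014 = 726, so w ≈ 726/55 = 13.20.

w ≈ 13.2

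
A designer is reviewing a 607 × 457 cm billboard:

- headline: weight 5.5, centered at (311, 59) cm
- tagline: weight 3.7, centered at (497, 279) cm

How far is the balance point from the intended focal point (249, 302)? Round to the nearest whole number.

Total weight = 5.5 + 3.7 = 9.2.
Σw·x = 5.5·311 + 3.7·497 = 3549.4, so x̄ = 3549.4/9.2 ≈ 385.80.
Σw·y = 5.5·59 + 3.7·279 = 1356.8, so ȳ = 1356.8/9.2 ≈ 147.48.
From (249, 302): dx = 136.80, dy = -154.52, so the distance is √(dx²+dy²) ≈ 206.38.

≈ 206 cm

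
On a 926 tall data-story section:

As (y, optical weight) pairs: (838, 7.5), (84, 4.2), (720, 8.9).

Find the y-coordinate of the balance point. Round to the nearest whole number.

Weights sum to 7.5 + 4.2 + 8.9 = 20.6.
Σw·y = 7.5·838 + 4.2·84 + 8.9·720 = 13045.8, so ȳ = 13045.8/20.6 ≈ 633.29.

y ≈ 633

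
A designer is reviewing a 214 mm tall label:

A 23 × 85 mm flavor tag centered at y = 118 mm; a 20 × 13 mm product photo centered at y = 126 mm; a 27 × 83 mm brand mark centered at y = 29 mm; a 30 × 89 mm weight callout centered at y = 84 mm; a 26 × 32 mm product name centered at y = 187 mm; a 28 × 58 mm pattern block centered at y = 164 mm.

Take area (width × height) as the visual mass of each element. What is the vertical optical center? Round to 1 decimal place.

y ≈ 101.7

Areas: flavor tag 23·85 = 1955, product photo 20·13 = 260, brand mark 27·83 = 2241, weight callout 30·89 = 2670, product name 26·32 = 832, pattern block 28·58 = 1624. Total weight = 9582.
y: (1955·118 + 260·126 + 2241·29 + 2670·84 + 832·187 + 1624·164) / 9582 = 974639 / 9582 ≈ 101.72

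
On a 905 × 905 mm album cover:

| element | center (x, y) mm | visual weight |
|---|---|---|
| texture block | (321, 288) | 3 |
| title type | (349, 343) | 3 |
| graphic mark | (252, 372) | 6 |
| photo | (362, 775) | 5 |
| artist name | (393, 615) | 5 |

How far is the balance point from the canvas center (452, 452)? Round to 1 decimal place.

Σw = 3 + 3 + 6 + 5 + 5 = 22.
x-moment: 3·321 + 3·349 + 6·252 + 5·362 + 5·393 = 7297; centroid 7297/22 ≈ 331.68.
y-moment: 3·288 + 3·343 + 6·372 + 5·775 + 5·615 = 11075; centroid 11075/22 ≈ 503.41.
Relative to (452, 452): Δ = (-120.32, 51.41); |Δ| = √(-120.32² + 51.41²) ≈ 130.84.

≈ 130.8 mm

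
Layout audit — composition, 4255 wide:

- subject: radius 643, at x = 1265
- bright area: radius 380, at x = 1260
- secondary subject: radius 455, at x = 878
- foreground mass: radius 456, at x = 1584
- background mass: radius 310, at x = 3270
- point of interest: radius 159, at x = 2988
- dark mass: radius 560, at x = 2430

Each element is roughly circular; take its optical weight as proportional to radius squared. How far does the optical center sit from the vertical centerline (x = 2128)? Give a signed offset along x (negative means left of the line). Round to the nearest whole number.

Weights ∝ r²: subject 643² = 413449, bright area 380² = 144400, secondary subject 455² = 207025, foreground mass 456² = 207936, background mass 310² = 96100, point of interest 159² = 25281, dark mass 560² = 313600; Σw = 1407791.
x: moment 2367930187 / weight 1407791 ≈ 1682.02
Offset from x = 2128: 1682.02 − 2128 ≈ -445.98.

≈ -446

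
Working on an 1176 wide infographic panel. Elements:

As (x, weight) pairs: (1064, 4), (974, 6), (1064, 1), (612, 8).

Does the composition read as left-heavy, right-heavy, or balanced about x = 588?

Σw = 4 + 6 + 1 + 8 = 19.
x-moment: 4·1064 + 6·974 + 1·1064 + 8·612 = 16060; centroid 16060/19 ≈ 845.26.
845.3 vs midline 588 → right-heavy.

right-heavy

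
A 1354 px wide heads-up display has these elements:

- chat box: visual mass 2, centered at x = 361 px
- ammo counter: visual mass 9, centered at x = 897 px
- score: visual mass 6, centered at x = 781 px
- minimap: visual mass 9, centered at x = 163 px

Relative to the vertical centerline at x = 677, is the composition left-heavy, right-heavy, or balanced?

left-heavy

Weights sum to 2 + 9 + 6 + 9 = 26.
x: (2·361 + 9·897 + 6·781 + 9·163) / 26 = 14948 / 26 ≈ 574.92
574.9 lies left of the midline 677, so the layout is left-heavy.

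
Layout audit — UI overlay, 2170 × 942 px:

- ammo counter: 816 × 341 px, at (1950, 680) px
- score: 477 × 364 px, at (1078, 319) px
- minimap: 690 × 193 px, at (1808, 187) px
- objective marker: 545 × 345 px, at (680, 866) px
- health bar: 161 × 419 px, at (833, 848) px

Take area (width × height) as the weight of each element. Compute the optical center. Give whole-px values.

(1374, 582)

Areas → weights: ammo counter 816·341 = 278256, score 477·364 = 173628, minimap 690·193 = 133170, objective marker 545·345 = 188025, health bar 161·419 = 67459; Σw = 840538.
x-moment: 278256·1950 + 173628·1078 + 133170·1808 + 188025·680 + 67459·833 = 1154591891; centroid 1154591891/840538 ≈ 1373.63.
y-moment: 278256·680 + 173628·319 + 133170·187 + 188025·866 + 67459·848 = 489539084; centroid 489539084/840538 ≈ 582.41.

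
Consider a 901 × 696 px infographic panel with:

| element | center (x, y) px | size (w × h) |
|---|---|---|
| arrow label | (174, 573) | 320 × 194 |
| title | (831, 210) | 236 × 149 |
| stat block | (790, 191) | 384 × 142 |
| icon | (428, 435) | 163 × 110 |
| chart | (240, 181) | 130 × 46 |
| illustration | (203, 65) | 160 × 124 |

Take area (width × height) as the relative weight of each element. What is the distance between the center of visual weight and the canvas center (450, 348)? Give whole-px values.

≈ 48 px

Taking area as weight: arrow label 320·194 = 62080, title 236·149 = 35164, stat block 384·142 = 54528, icon 163·110 = 17930, chart 130·46 = 5980, illustration 160·124 = 19840. Sum 195522.
Σw·x = 62080·174 + 35164·831 + 54528·790 + 17930·428 + 5980·240 + 19840·203 = 96237084, so x̄ = 96237084/195522 ≈ 492.21.
Σw·y = 62080·573 + 35164·210 + 54528·191 + 17930·435 + 5980·181 + 19840·65 = 63542658, so ȳ = 63542658/195522 ≈ 324.99.
Relative to (450, 348): Δ = (42.21, -23.01); |Δ| = √(42.21² + -23.01²) ≈ 48.07.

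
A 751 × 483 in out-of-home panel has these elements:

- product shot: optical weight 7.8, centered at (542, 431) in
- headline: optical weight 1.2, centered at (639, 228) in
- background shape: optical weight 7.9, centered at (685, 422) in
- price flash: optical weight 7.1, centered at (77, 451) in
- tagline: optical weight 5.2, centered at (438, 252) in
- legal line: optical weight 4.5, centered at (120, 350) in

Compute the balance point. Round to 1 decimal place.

(408.6, 387.4)

Total weight = 7.8 + 1.2 + 7.9 + 7.1 + 5.2 + 4.5 = 33.7.
Σw·x = 13770.2; x̄ = 13770.2/33.7 ≈ 408.61.
Σw·y = 13056.7; ȳ = 13056.7/33.7 ≈ 387.44.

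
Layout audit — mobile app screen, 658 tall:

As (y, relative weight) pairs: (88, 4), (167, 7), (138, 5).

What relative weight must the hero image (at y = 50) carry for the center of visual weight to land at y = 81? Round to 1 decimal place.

w ≈ 29.5

Known weights sum to 4 + 7 + 5 = 16; their moment is 4·88 + 7·167 + 5·138 = 2211.
Set Σw·y/Σw = 81: (2211 + 50w) = 81·(16 + w).
Rearranging, w·(50 − 81) = 81·16 − 2211 = -915, so w ≈ -915/-31 = 29.52.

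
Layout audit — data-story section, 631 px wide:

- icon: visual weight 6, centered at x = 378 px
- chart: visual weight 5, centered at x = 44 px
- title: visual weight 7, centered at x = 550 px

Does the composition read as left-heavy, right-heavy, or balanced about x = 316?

Σw = 6 + 5 + 7 = 18.
Σw·x = 6·378 + 5·44 + 7·550 = 6338, so x̄ = 6338/18 ≈ 352.11.
352.1 lies right of the midline 316, so the layout is right-heavy.

right-heavy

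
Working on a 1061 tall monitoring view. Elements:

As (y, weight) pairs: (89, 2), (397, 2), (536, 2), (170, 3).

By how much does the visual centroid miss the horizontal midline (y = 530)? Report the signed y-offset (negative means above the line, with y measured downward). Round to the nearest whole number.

≈ -246

Total weight = 2 + 2 + 2 + 3 = 9.
y: (2·89 + 2·397 + 2·536 + 3·170) / 9 = 2554 / 9 ≈ 283.78
Against y = 530, that's 283.78 − 530 = -246.22.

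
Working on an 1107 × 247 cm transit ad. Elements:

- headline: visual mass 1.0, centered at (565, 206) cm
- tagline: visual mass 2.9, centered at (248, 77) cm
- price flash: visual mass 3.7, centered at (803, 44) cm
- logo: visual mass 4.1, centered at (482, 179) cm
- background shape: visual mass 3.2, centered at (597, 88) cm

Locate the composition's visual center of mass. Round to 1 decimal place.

Σw = 1.0 + 2.9 + 3.7 + 4.1 + 3.2 = 14.9.
Σw·x = 1.0·565 + 2.9·248 + 3.7·803 + 4.1·482 + 3.2·597 = 8141.9, so x̄ = 8141.9/14.9 ≈ 546.44.
Σw·y = 1.0·206 + 2.9·77 + 3.7·44 + 4.1·179 + 3.2·88 = 1607.6, so ȳ = 1607.6/14.9 ≈ 107.89.

(546.4, 107.9)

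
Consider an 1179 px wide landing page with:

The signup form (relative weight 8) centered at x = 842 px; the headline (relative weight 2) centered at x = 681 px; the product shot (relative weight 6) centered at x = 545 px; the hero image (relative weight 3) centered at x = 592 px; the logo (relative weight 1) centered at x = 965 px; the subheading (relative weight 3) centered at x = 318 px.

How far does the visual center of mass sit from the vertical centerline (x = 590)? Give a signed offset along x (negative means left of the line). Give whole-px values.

≈ 65 px

Total weight = 8 + 2 + 6 + 3 + 1 + 3 = 23.
Σw·x = 15063; x̄ = 15063/23 ≈ 654.91.
Against x = 590, that's 654.91 − 590 = 64.91.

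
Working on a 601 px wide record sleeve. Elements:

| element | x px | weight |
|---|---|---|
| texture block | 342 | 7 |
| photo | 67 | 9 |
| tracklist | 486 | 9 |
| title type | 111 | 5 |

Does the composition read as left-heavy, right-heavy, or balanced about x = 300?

Weights sum to 7 + 9 + 9 + 5 = 30.
Σw·x = 7·342 + 9·67 + 9·486 + 5·111 = 7926, so x̄ = 7926/30 ≈ 264.20.
264.2 vs midline 300 → left-heavy.

left-heavy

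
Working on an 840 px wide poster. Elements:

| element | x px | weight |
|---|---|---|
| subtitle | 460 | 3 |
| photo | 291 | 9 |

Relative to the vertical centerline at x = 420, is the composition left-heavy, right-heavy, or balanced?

Weights sum to 3 + 9 = 12.
Σw·x = 3·460 + 9·291 = 3999, so x̄ = 3999/12 ≈ 333.25.
333.2 lies left of the midline 420, so the layout is left-heavy.

left-heavy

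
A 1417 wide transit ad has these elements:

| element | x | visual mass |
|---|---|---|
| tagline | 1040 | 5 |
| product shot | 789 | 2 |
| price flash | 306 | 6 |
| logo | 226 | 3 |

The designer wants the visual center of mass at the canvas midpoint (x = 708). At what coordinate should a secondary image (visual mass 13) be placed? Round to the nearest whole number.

x ≈ 865

New total weight: (5 + 2 + 6 + 3) + 13 = 29.
x: need Σw·x = 29·708 = 20532. Existing = 5·1040 + 2·789 + 6·306 + 3·226 = 9292. Remainder 11240 / 13 ≈ 864.62.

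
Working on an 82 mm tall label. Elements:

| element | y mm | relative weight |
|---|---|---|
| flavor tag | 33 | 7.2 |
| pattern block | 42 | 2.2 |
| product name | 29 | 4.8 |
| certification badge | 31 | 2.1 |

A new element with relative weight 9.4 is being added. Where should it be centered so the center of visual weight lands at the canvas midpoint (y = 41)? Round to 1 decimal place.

y ≈ 55.3

With the new element, Σw becomes 7.2 + 2.2 + 4.8 + 2.1 + 9.4 = 25.7.
y: target moment 25.7×41 = 1053.7; current 7.2·33 + 2.2·42 + 4.8·29 + 2.1·31 = 534.3; the new element supplies 519.4, so y = 519.4/9.4 ≈ 55.26.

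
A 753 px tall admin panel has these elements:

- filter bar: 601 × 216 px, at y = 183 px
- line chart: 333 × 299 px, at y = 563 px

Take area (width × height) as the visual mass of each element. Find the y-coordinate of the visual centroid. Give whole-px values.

Taking area as weight: filter bar 601·216 = 129816, line chart 333·299 = 99567. Sum 229383.
Σw·y = 129816·183 + 99567·563 = 79812549, so ȳ = 79812549/229383 ≈ 347.94.

y ≈ 348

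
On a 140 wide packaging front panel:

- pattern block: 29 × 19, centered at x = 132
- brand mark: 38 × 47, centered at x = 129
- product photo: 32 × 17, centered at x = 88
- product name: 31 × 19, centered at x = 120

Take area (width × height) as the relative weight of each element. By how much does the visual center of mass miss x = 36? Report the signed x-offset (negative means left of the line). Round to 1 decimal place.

Taking area as weight: pattern block 29·19 = 551, brand mark 38·47 = 1786, product photo 32·17 = 544, product name 31·19 = 589. Sum 3470.
Σw·x = 551·132 + 1786·129 + 544·88 + 589·120 = 421678, so x̄ = 421678/3470 ≈ 121.52.
Against x = 36, that's 121.52 − 36 = 85.52.

≈ 85.5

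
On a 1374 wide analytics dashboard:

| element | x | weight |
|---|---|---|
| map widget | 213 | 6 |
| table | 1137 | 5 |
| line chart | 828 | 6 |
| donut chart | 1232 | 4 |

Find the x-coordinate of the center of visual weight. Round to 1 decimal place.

x ≈ 802.8

Weights sum to 6 + 5 + 6 + 4 = 21.
x-moment: 6·213 + 5·1137 + 6·828 + 4·1232 = 16859; centroid 16859/21 ≈ 802.81.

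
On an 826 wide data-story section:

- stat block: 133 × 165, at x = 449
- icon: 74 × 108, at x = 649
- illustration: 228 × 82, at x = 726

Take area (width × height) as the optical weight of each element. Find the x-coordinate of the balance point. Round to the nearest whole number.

x ≈ 588

Taking area as weight: stat block 133·165 = 21945, icon 74·108 = 7992, illustration 228·82 = 18696. Sum 48633.
Σw·x = 21945·449 + 7992·649 + 18696·726 = 28613409, so x̄ = 28613409/48633 ≈ 588.35.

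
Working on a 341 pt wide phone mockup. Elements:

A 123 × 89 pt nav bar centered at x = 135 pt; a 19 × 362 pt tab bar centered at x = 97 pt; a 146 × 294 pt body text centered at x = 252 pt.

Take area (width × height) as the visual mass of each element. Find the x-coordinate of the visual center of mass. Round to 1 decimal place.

Taking area as weight: nav bar 123·89 = 10947, tab bar 19·362 = 6878, body text 146·294 = 42924. Sum 60749.
x: (10947·135 + 6878·97 + 42924·252) / 60749 = 12961859 / 60749 ≈ 213.37

x ≈ 213.4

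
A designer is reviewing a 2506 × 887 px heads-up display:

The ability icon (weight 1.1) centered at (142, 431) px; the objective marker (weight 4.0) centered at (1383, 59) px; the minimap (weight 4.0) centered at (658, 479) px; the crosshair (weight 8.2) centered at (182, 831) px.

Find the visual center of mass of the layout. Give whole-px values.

Total weight = 1.1 + 4.0 + 4.0 + 8.2 = 17.3.
x: (1.1·142 + 4.0·1383 + 4.0·658 + 8.2·182) / 17.3 = 9812.6 / 17.3 ≈ 567.20
y: (1.1·431 + 4.0·59 + 4.0·479 + 8.2·831) / 17.3 = 9440.3 / 17.3 ≈ 545.68

(567, 546)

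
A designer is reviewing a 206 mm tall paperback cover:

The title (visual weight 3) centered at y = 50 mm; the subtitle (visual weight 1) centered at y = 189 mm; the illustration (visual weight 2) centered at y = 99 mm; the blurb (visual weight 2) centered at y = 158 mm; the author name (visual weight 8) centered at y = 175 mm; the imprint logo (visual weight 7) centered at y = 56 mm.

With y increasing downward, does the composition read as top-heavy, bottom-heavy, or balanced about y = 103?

Σw = 3 + 1 + 2 + 2 + 8 + 7 = 23.
Σw·y = 3·50 + 1·189 + 2·99 + 2·158 + 8·175 + 7·56 = 2645, so ȳ = 2645/23 ≈ 115.00.
Since 115.0 is below (larger y than) 103, the composition reads bottom-heavy.

bottom-heavy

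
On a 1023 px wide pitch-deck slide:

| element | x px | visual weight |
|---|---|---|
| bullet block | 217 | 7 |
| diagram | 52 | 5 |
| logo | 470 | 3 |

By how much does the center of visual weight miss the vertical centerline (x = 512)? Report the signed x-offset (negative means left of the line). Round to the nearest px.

≈ -299 px

Σw = 7 + 5 + 3 = 15.
x: (7·217 + 5·52 + 3·470) / 15 = 3189 / 15 ≈ 212.60
Offset from x = 512: 212.60 − 512 ≈ -299.40.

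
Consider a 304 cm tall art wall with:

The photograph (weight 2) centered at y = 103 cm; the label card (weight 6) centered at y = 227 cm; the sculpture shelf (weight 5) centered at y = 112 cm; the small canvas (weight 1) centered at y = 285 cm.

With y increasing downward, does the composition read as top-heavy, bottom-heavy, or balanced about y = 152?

bottom-heavy

Σw = 2 + 6 + 5 + 1 = 14.
y-moment: 2·103 + 6·227 + 5·112 + 1·285 = 2413; centroid 2413/14 ≈ 172.36.
172.4 lies below (larger y than) the midline 152, so the layout is bottom-heavy.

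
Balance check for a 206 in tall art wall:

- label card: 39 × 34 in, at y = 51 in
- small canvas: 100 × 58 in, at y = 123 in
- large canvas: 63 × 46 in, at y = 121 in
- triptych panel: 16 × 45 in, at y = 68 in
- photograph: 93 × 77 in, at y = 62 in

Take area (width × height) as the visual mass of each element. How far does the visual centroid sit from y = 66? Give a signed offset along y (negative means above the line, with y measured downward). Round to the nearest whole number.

Areas → weights: label card 39·34 = 1326, small canvas 100·58 = 5800, large canvas 63·46 = 2898, triptych panel 16·45 = 720, photograph 93·77 = 7161; Σw = 17905.
y: (1326·51 + 5800·123 + 2898·121 + 720·68 + 7161·62) / 17905 = 1624626 / 17905 ≈ 90.74
Against y = 66, that's 90.74 − 66 = 24.74.

≈ 25 in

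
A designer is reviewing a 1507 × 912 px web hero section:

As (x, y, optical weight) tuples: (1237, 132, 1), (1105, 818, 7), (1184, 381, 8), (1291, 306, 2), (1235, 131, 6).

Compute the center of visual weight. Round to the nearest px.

Σw = 1 + 7 + 8 + 2 + 6 = 24.
Σw·x = 1·1237 + 7·1105 + 8·1184 + 2·1291 + 6·1235 = 28436, so x̄ = 28436/24 ≈ 1184.83.
Σw·y = 1·132 + 7·818 + 8·381 + 2·306 + 6·131 = 10304, so ȳ = 10304/24 ≈ 429.33.

(1185, 429)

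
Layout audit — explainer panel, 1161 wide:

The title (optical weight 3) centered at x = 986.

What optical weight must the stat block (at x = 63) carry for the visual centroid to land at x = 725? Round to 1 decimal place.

The single fixed element contributes weight 3, moment 3·986 = 2958.
For the centroid to hit 725: (2958 + w·63) / (3 + w) = 725.
Rearranging, w·(63 − 725) = 725·3 − 2958 = -783, so w ≈ -783/-662 = 1.18.

w ≈ 1.2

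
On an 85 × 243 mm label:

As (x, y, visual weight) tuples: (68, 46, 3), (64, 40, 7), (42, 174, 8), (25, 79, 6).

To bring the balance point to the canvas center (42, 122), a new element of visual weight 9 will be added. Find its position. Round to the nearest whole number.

With the new element, Σw becomes 3 + 7 + 8 + 6 + 9 = 33.
x: target moment 33×42 = 1386; current 3·68 + 7·64 + 8·42 + 6·25 = 1138; the new element supplies 248, so x = 248/9 ≈ 27.56.
y: target moment 33×122 = 4026; current 3·46 + 7·40 + 8·174 + 6·79 = 2284; the new element supplies 1742, so y = 1742/9 ≈ 193.56.

(28, 194)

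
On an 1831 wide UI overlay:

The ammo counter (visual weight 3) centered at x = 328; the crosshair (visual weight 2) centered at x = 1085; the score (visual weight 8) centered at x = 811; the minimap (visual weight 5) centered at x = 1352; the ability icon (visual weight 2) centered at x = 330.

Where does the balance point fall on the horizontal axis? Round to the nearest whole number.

x ≈ 853

Weights sum to 3 + 2 + 8 + 5 + 2 = 20.
x-moment: 3·328 + 2·1085 + 8·811 + 5·1352 + 2·330 = 17062; centroid 17062/20 ≈ 853.10.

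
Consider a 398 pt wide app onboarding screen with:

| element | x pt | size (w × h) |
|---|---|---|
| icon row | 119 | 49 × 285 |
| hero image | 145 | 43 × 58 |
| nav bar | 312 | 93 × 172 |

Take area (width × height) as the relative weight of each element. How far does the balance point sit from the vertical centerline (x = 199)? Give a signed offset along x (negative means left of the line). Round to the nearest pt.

Areas: icon row 49·285 = 13965, hero image 43·58 = 2494, nav bar 93·172 = 15996. Total weight = 32455.
x: (13965·119 + 2494·145 + 15996·312) / 32455 = 7014217 / 32455 ≈ 216.12
Difference: 216.12 − 199 ≈ 17.12.

≈ 17 pt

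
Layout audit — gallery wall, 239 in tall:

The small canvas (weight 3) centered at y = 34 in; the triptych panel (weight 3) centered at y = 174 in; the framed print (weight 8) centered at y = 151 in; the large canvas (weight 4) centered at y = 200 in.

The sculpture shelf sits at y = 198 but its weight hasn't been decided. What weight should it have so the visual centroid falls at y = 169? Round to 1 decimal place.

w ≈ 14.1

Fixed elements: Σw = 3 + 3 + 8 + 4 = 18, Σw·y = 3·34 + 3·174 + 8·151 + 4·200 = 2632.
For the centroid to hit 169: (2632 + w·198) / (18 + w) = 169.
So w = (169·18 − 2632)/(198 − 169) = 410/29 ≈ 14.14.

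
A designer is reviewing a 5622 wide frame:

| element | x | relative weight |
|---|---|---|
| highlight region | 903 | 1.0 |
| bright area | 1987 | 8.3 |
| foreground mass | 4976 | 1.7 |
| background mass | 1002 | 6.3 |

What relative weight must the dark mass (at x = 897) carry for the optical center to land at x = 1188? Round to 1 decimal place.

w ≈ 39.9

Fixed elements: Σw = 1.0 + 8.3 + 1.7 + 6.3 = 17.3, Σw·x = 1.0·903 + 8.3·1987 + 1.7·4976 + 6.3·1002 = 32166.9.
Set Σw·x/Σw = 1188: (32166.9 + 897w) = 1188·(17.3 + w).
So w = (1188·17.3 − 32166.9)/(897 − 1188) = -11614.5/-291 ≈ 39.91.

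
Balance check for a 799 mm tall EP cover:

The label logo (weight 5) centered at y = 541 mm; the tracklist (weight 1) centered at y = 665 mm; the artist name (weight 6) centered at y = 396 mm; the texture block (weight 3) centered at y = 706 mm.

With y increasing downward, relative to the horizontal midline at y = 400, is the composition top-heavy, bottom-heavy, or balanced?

bottom-heavy

Total weight = 5 + 1 + 6 + 3 = 15.
y: (5·541 + 1·665 + 6·396 + 3·706) / 15 = 7864 / 15 ≈ 524.27
524.3 vs midline 400 → bottom-heavy.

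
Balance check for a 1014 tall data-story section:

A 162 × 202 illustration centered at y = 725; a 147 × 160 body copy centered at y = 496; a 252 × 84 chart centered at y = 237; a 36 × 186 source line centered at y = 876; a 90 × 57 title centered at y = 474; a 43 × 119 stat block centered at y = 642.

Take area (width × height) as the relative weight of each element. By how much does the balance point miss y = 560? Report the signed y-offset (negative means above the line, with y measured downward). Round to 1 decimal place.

Areas: illustration 162·202 = 32724, body copy 147·160 = 23520, chart 252·84 = 21168, source line 36·186 = 6696, title 90·57 = 5130, stat block 43·119 = 5117. Total weight = 94355.
y: moment 51990066 / weight 94355 ≈ 551.00
Offset from y = 560: 551.00 − 560 ≈ -9.00.

≈ -9.0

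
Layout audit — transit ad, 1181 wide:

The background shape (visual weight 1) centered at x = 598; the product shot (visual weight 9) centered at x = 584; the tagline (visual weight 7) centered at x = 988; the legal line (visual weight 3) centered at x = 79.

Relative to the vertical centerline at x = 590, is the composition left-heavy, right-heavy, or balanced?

right-heavy

Σw = 1 + 9 + 7 + 3 = 20.
x: (1·598 + 9·584 + 7·988 + 3·79) / 20 = 13007 / 20 ≈ 650.35
650.4 vs midline 590 → right-heavy.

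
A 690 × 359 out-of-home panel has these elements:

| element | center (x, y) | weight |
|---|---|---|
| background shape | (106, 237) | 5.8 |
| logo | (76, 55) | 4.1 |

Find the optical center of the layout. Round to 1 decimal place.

(93.6, 161.6)

Total weight = 5.8 + 4.1 = 9.9.
x: (5.8·106 + 4.1·76) / 9.9 = 926.4 / 9.9 ≈ 93.58
y: (5.8·237 + 4.1·55) / 9.9 = 1600.1 / 9.9 ≈ 161.63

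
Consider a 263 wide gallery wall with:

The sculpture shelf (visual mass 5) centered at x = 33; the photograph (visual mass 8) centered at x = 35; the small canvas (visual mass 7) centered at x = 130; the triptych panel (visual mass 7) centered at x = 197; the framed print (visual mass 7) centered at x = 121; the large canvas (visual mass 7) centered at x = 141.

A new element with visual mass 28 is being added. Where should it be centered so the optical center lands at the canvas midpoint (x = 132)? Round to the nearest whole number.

After adding the new element, total weight = 5 + 8 + 7 + 7 + 7 + 7 + 28 = 69.
x: target moment 69×132 = 9108; current 5·33 + 8·35 + 7·130 + 7·197 + 7·121 + 7·141 = 4568; the new element supplies 4540, so x = 4540/28 ≈ 162.14.

x ≈ 162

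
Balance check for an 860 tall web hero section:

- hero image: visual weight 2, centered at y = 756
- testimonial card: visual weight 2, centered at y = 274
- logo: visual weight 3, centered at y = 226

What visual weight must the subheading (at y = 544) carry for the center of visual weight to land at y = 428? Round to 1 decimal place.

Existing Σw = 7 (2 + 2 + 3); existing moment 2·756 + 2·274 + 3·226 = 2738.
Set Σw·y/Σw = 428: (2738 + 544w) = 428·(7 + w).
Rearranging, w·(544 − 428) = 428·7 − 2738 = 258, so w ≈ 258/116 = 2.22.

w ≈ 2.2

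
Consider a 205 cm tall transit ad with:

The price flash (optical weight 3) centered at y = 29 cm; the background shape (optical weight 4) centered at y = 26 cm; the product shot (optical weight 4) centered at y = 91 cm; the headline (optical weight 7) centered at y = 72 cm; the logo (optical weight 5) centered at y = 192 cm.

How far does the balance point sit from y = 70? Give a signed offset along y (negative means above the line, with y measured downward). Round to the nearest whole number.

≈ 18 cm

Weights sum to 3 + 4 + 4 + 7 + 5 = 23.
y: (3·29 + 4·26 + 4·91 + 7·72 + 5·192) / 23 = 2019 / 23 ≈ 87.78
Difference: 87.78 − 70 ≈ 17.78.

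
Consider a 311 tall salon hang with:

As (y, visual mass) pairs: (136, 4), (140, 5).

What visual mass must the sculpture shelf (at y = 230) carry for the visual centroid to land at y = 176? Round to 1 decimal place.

w ≈ 6.3

Known weights sum to 4 + 5 = 9; their moment is 4·136 + 5·140 = 1244.
Balance at y = 176 requires (1244 + w·230) / (9 + w) = 176.
Solving: w = (176·9 − 1244) / (230 − 176) = 340 / 54 ≈ 6.30.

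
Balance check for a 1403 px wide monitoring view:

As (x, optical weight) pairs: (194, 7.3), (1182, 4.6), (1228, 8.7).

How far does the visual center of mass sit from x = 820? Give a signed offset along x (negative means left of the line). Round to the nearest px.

≈ 31 px

Total weight = 7.3 + 4.6 + 8.7 = 20.6.
x-moment: 7.3·194 + 4.6·1182 + 8.7·1228 = 17537.0; centroid 17537.0/20.6 ≈ 851.31.
Difference: 851.31 − 820 ≈ 31.31.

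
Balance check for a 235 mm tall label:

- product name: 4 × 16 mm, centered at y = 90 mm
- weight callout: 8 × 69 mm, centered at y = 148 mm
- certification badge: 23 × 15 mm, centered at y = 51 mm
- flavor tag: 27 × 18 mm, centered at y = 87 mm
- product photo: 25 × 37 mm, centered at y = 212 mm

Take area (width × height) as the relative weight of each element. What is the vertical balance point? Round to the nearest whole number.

Areas → weights: product name 4·16 = 64, weight callout 8·69 = 552, certification badge 23·15 = 345, flavor tag 27·18 = 486, product photo 25·37 = 925; Σw = 2372.
Σw·y = 64·90 + 552·148 + 345·51 + 486·87 + 925·212 = 343433, so ȳ = 343433/2372 ≈ 144.79.

y ≈ 145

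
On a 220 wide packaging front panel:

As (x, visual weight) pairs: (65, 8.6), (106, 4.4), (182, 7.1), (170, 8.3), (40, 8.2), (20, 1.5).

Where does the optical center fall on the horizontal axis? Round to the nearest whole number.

Total weight = 8.6 + 4.4 + 7.1 + 8.3 + 8.2 + 1.5 = 38.1.
x: (8.6·65 + 4.4·106 + 7.1·182 + 8.3·170 + 8.2·40 + 1.5·20) / 38.1 = 4086.6 / 38.1 ≈ 107.26

x ≈ 107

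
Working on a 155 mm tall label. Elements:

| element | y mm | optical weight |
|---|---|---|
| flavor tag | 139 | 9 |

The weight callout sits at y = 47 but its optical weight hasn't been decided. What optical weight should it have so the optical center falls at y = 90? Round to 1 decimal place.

Known: weight 9 with moment 9·139 = 1251.
Set Σw·y/Σw = 90: (1251 + 47w) = 90·(9 + w).
Rearranging, w·(47 − 90) = 90·9 − 1251 = -441, so w ≈ -441/-43 = 10.26.

w ≈ 10.3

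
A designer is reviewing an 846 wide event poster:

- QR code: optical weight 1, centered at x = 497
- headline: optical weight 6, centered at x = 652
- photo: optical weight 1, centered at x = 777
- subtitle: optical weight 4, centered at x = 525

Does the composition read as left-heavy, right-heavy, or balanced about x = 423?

right-heavy

Σw = 1 + 6 + 1 + 4 = 12.
x-moment: 1·497 + 6·652 + 1·777 + 4·525 = 7286; centroid 7286/12 ≈ 607.17.
Since 607.2 is right of 423, the composition reads right-heavy.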